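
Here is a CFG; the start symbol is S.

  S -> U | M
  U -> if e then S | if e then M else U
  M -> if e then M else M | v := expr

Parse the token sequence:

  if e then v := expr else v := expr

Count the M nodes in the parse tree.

3

[S [M if e then [M v := expr] else [M v := expr]]]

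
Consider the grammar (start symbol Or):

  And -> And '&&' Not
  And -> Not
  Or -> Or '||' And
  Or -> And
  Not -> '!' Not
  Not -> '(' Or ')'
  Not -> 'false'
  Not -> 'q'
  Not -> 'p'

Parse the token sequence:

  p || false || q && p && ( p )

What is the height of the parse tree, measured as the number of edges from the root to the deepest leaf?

[Or [Or [Or [And [Not p]]] || [And [Not false]]] || [And [And [And [Not q]] && [Not p]] && [Not ( [Or [And [Not p]]] )]]]

6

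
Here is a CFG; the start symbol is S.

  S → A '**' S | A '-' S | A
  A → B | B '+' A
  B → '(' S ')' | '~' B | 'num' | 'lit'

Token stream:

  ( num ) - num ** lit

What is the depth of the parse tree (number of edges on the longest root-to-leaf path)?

6

[S [A [B ( [S [A [B num]]] )]] - [S [A [B num]] ** [S [A [B lit]]]]]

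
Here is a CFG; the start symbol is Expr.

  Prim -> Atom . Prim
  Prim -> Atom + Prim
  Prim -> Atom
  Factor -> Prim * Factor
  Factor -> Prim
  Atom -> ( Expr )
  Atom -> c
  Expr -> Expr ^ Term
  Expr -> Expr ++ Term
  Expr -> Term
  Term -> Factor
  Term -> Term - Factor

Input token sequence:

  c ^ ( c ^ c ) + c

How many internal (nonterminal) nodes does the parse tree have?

[Expr [Expr [Term [Factor [Prim [Atom c]]]]] ^ [Term [Factor [Prim [Atom ( [Expr [Expr [Term [Factor [Prim [Atom c]]]]] ^ [Term [Factor [Prim [Atom c]]]]] )] + [Prim [Atom c]]]]]]

22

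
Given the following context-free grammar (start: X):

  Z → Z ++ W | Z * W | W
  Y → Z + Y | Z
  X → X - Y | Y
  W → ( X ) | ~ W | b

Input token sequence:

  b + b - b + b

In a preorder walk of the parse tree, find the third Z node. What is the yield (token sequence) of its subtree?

[X [X [Y [Z [W b]] + [Y [Z [W b]]]]] - [Y [Z [W b]] + [Y [Z [W b]]]]]

b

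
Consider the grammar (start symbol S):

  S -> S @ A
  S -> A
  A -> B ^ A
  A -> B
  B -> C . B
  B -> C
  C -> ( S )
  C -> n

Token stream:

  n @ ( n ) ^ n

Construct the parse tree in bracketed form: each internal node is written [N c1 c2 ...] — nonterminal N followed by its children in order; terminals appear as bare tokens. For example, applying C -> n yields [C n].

[S [S [A [B [C n]]]] @ [A [B [C ( [S [A [B [C n]]]] )]] ^ [A [B [C n]]]]]

S
S @ A
A @ A
B @ A
C @ A
n @ A
n @ B ^ A
n @ C ^ A
n @ ( S ) ^ A
n @ ( A ) ^ A
n @ ( B ) ^ A
n @ ( C ) ^ A
n @ ( n ) ^ A
n @ ( n ) ^ B
n @ ( n ) ^ C
n @ ( n ) ^ n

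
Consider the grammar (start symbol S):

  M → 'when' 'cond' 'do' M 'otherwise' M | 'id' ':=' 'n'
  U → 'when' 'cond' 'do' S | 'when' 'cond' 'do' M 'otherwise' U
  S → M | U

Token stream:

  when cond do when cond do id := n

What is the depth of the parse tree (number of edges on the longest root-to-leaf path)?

6

[S [U when cond do [S [U when cond do [S [M id := n]]]]]]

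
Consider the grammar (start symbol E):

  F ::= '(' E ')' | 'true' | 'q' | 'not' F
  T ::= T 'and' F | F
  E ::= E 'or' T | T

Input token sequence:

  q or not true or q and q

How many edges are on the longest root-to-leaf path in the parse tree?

[E [E [E [T [F q]]] or [T [F not [F true]]]] or [T [T [F q]] and [F q]]]

5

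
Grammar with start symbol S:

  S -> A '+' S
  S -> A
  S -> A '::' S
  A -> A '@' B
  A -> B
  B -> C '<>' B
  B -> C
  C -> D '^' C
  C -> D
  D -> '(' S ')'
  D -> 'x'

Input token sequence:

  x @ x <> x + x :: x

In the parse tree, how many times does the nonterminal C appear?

[S [A [A [B [C [D x]]]] @ [B [C [D x]] <> [B [C [D x]]]]] + [S [A [B [C [D x]]]] :: [S [A [B [C [D x]]]]]]]

5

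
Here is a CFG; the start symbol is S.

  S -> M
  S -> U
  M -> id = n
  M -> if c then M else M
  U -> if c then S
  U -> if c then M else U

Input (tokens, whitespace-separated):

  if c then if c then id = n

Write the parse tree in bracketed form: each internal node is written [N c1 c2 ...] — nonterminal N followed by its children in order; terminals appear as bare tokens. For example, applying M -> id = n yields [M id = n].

S
U
if c then S
if c then U
if c then if c then S
if c then if c then M
if c then if c then id = n

[S [U if c then [S [U if c then [S [M id = n]]]]]]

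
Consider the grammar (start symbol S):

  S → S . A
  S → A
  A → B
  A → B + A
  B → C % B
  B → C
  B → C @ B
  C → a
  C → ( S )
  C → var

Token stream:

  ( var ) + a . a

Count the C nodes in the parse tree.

4

[S [S [A [B [C ( [S [A [B [C var]]]] )]] + [A [B [C a]]]]] . [A [B [C a]]]]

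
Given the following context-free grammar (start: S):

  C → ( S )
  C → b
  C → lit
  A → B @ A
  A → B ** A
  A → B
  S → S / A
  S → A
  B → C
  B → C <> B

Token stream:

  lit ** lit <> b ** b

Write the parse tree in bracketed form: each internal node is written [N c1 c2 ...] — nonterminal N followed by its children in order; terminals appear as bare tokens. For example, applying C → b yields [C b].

S
A
B ** A
C ** A
lit ** A
lit ** B ** A
lit ** C <> B ** A
lit ** lit <> B ** A
lit ** lit <> C ** A
lit ** lit <> b ** A
lit ** lit <> b ** B
lit ** lit <> b ** C
lit ** lit <> b ** b

[S [A [B [C lit]] ** [A [B [C lit] <> [B [C b]]] ** [A [B [C b]]]]]]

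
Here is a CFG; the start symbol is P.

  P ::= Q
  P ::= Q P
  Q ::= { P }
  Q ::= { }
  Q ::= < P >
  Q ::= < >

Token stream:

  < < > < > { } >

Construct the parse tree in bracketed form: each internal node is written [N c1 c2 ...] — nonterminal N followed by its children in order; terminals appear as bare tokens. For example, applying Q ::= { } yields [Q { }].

P
Q
< P >
< Q P >
< < > P >
< < > Q P >
< < > < > P >
< < > < > Q >
< < > < > { } >

[P [Q < [P [Q < >] [P [Q < >] [P [Q { }]]]] >]]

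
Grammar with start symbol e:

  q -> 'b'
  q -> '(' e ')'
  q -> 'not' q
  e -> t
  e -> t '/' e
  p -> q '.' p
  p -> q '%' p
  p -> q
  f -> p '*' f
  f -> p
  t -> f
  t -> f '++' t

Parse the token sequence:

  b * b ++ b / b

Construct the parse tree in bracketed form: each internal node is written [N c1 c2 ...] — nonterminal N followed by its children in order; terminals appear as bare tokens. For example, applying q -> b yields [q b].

e
t / e
f ++ t / e
p * f ++ t / e
q * f ++ t / e
b * f ++ t / e
b * p ++ t / e
b * q ++ t / e
b * b ++ t / e
b * b ++ f / e
b * b ++ p / e
b * b ++ q / e
b * b ++ b / e
b * b ++ b / t
b * b ++ b / f
b * b ++ b / p
b * b ++ b / q
b * b ++ b / b

[e [t [f [p [q b]] * [f [p [q b]]]] ++ [t [f [p [q b]]]]] / [e [t [f [p [q b]]]]]]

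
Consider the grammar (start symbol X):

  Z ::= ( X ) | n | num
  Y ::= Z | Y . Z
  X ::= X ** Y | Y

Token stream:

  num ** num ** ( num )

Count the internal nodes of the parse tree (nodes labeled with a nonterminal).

12

[X [X [X [Y [Z num]]] ** [Y [Z num]]] ** [Y [Z ( [X [Y [Z num]]] )]]]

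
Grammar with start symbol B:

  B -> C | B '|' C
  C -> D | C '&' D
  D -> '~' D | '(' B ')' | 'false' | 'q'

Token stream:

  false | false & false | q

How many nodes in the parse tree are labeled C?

4

[B [B [B [C [D false]]] | [C [C [D false]] & [D false]]] | [C [D q]]]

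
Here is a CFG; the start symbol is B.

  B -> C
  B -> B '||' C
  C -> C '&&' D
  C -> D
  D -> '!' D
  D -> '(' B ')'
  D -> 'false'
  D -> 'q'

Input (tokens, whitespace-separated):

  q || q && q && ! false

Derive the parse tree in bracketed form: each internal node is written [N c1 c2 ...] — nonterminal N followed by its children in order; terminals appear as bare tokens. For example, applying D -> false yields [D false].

[B [B [C [D q]]] || [C [C [C [D q]] && [D q]] && [D ! [D false]]]]

B
B || C
C || C
D || C
q || C
q || C && D
q || C && D && D
q || D && D && D
q || q && D && D
q || q && q && D
q || q && q && ! D
q || q && q && ! false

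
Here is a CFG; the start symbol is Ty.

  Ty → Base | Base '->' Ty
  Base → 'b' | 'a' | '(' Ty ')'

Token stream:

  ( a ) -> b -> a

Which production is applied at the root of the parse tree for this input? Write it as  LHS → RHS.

Ty → Base '->' Ty

[Ty [Base ( [Ty [Base a]] )] -> [Ty [Base b] -> [Ty [Base a]]]]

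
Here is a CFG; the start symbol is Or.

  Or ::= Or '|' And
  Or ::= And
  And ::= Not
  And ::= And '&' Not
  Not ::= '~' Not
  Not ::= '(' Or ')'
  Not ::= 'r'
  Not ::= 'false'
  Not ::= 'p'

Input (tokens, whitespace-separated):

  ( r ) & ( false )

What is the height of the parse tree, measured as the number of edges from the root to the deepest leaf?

[Or [And [And [Not ( [Or [And [Not r]]] )]] & [Not ( [Or [And [Not false]]] )]]]

7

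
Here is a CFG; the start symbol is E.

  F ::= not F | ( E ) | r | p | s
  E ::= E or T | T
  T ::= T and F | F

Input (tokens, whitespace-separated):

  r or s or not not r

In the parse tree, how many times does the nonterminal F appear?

5

[E [E [E [T [F r]]] or [T [F s]]] or [T [F not [F not [F r]]]]]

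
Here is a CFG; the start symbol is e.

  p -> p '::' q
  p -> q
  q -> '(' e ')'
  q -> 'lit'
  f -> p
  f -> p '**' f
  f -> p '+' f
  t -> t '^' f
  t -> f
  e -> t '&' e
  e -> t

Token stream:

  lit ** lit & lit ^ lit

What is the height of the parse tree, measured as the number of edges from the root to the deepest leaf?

[e [t [f [p [q lit]] ** [f [p [q lit]]]]] & [e [t [t [f [p [q lit]]]] ^ [f [p [q lit]]]]]]

7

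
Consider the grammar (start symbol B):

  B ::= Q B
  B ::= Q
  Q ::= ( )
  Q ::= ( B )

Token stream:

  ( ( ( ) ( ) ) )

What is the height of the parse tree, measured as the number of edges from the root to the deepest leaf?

7

[B [Q ( [B [Q ( [B [Q ( )] [B [Q ( )]]] )]] )]]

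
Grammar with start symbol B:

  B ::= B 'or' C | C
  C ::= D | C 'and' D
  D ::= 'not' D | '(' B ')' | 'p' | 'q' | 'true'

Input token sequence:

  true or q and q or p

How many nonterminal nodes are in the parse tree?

[B [B [B [C [D true]]] or [C [C [D q]] and [D q]]] or [C [D p]]]

11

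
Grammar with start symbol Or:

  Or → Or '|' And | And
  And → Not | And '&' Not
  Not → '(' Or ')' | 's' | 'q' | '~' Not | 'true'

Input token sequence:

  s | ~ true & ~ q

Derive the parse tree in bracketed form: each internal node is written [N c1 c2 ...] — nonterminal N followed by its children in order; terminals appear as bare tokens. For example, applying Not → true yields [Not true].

[Or [Or [And [Not s]]] | [And [And [Not ~ [Not true]]] & [Not ~ [Not q]]]]

Or
Or | And
And | And
Not | And
s | And
s | And & Not
s | Not & Not
s | ~ Not & Not
s | ~ true & Not
s | ~ true & ~ Not
s | ~ true & ~ q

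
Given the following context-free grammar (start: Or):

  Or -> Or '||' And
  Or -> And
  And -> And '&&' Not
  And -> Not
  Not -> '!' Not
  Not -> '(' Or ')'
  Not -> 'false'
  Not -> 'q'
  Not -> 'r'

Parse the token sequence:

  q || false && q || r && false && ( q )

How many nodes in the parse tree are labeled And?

[Or [Or [Or [And [Not q]]] || [And [And [Not false]] && [Not q]]] || [And [And [And [Not r]] && [Not false]] && [Not ( [Or [And [Not q]]] )]]]

7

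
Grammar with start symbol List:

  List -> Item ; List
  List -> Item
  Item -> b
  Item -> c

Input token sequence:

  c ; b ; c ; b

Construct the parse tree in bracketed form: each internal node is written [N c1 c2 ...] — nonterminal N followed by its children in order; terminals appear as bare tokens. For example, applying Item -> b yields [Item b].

List
Item ; List
c ; List
c ; Item ; List
c ; b ; List
c ; b ; Item ; List
c ; b ; c ; List
c ; b ; c ; Item
c ; b ; c ; b

[List [Item c] ; [List [Item b] ; [List [Item c] ; [List [Item b]]]]]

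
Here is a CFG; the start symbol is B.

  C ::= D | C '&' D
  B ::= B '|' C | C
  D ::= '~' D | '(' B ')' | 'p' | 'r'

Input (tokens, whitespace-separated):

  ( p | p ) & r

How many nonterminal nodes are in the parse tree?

[B [C [C [D ( [B [B [C [D p]]] | [C [D p]]] )]] & [D r]]]

11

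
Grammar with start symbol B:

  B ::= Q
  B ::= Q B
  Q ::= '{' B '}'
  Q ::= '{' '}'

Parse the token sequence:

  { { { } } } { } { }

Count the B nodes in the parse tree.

[B [Q { [B [Q { [B [Q { }]] }]] }] [B [Q { }] [B [Q { }]]]]

5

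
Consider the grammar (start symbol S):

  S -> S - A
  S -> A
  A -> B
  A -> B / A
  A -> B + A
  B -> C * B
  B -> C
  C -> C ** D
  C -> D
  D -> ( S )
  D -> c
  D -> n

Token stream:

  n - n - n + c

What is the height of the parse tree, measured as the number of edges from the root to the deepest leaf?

7

[S [S [S [A [B [C [D n]]]]] - [A [B [C [D n]]]]] - [A [B [C [D n]]] + [A [B [C [D c]]]]]]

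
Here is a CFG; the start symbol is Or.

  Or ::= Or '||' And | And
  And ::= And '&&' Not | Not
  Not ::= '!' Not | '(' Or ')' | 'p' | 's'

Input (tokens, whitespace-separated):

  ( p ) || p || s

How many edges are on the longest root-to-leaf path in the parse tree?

8

[Or [Or [Or [And [Not ( [Or [And [Not p]]] )]]] || [And [Not p]]] || [And [Not s]]]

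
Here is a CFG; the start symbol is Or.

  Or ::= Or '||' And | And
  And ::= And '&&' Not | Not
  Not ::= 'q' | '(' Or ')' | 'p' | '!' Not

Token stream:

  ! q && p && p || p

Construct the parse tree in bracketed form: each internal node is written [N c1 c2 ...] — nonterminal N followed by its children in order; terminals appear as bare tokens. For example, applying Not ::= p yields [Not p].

[Or [Or [And [And [And [Not ! [Not q]]] && [Not p]] && [Not p]]] || [And [Not p]]]

Or
Or || And
And || And
And && Not || And
And && Not && Not || And
Not && Not && Not || And
! Not && Not && Not || And
! q && Not && Not || And
! q && p && Not || And
! q && p && p || And
! q && p && p || Not
! q && p && p || p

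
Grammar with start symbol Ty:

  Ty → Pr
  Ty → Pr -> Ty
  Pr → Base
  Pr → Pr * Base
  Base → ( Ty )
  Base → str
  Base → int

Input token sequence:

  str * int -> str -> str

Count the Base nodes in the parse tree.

4

[Ty [Pr [Pr [Base str]] * [Base int]] -> [Ty [Pr [Base str]] -> [Ty [Pr [Base str]]]]]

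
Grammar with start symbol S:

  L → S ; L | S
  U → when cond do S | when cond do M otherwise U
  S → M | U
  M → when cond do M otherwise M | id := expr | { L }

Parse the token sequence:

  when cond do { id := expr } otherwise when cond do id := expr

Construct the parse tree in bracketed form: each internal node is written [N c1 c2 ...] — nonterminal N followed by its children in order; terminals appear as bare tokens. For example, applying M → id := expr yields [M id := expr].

S
U
when cond do M otherwise U
when cond do { L } otherwise U
when cond do { S } otherwise U
when cond do { M } otherwise U
when cond do { id := expr } otherwise U
when cond do { id := expr } otherwise when cond do S
when cond do { id := expr } otherwise when cond do M
when cond do { id := expr } otherwise when cond do id := expr

[S [U when cond do [M { [L [S [M id := expr]]] }] otherwise [U when cond do [S [M id := expr]]]]]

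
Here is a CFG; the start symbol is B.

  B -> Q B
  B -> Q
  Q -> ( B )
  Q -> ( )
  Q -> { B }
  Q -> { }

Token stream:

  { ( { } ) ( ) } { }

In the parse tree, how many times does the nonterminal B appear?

[B [Q { [B [Q ( [B [Q { }]] )] [B [Q ( )]]] }] [B [Q { }]]]

5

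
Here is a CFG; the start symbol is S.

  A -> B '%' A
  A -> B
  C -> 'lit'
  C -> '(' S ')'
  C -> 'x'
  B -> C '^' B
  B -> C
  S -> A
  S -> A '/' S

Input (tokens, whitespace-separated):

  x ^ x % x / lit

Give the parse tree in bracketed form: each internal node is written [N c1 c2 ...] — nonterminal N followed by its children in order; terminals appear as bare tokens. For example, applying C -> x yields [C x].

[S [A [B [C x] ^ [B [C x]]] % [A [B [C x]]]] / [S [A [B [C lit]]]]]

S
A / S
B % A / S
C ^ B % A / S
x ^ B % A / S
x ^ C % A / S
x ^ x % A / S
x ^ x % B / S
x ^ x % C / S
x ^ x % x / S
x ^ x % x / A
x ^ x % x / B
x ^ x % x / C
x ^ x % x / lit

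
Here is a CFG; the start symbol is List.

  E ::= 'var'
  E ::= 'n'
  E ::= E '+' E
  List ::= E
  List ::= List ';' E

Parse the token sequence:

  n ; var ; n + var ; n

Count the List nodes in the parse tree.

[List [List [List [List [E n]] ; [E var]] ; [E [E n] + [E var]]] ; [E n]]

4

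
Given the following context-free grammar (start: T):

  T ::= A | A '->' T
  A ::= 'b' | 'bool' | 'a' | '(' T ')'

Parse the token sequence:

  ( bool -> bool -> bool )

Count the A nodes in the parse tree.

4

[T [A ( [T [A bool] -> [T [A bool] -> [T [A bool]]]] )]]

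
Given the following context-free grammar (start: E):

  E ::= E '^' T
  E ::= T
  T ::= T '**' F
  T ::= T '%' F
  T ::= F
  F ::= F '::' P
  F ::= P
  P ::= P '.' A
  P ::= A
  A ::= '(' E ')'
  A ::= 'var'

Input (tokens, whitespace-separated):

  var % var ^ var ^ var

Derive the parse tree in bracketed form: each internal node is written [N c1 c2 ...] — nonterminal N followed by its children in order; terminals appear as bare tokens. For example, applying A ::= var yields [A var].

E
E ^ T
E ^ T ^ T
T ^ T ^ T
T % F ^ T ^ T
F % F ^ T ^ T
P % F ^ T ^ T
A % F ^ T ^ T
var % F ^ T ^ T
var % P ^ T ^ T
var % A ^ T ^ T
var % var ^ T ^ T
var % var ^ F ^ T
var % var ^ P ^ T
var % var ^ A ^ T
var % var ^ var ^ T
var % var ^ var ^ F
var % var ^ var ^ P
var % var ^ var ^ A
var % var ^ var ^ var

[E [E [E [T [T [F [P [A var]]]] % [F [P [A var]]]]] ^ [T [F [P [A var]]]]] ^ [T [F [P [A var]]]]]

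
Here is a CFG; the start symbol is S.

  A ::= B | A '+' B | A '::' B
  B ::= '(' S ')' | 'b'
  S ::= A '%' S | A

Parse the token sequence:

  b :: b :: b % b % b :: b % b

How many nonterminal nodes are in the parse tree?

18

[S [A [A [A [B b]] :: [B b]] :: [B b]] % [S [A [B b]] % [S [A [A [B b]] :: [B b]] % [S [A [B b]]]]]]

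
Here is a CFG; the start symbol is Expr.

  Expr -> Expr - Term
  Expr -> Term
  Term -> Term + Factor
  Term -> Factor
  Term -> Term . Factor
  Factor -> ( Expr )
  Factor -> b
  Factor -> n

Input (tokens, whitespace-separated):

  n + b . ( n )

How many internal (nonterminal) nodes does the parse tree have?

[Expr [Term [Term [Term [Factor n]] + [Factor b]] . [Factor ( [Expr [Term [Factor n]]] )]]]

10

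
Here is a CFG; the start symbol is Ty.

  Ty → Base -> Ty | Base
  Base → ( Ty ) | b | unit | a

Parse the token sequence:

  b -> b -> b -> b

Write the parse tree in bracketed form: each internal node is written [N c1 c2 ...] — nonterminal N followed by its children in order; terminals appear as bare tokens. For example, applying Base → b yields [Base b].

Ty
Base -> Ty
b -> Ty
b -> Base -> Ty
b -> b -> Ty
b -> b -> Base -> Ty
b -> b -> b -> Ty
b -> b -> b -> Base
b -> b -> b -> b

[Ty [Base b] -> [Ty [Base b] -> [Ty [Base b] -> [Ty [Base b]]]]]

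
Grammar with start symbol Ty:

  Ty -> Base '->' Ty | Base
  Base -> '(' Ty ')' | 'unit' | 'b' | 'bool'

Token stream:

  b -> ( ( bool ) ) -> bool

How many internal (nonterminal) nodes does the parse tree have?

[Ty [Base b] -> [Ty [Base ( [Ty [Base ( [Ty [Base bool]] )]] )] -> [Ty [Base bool]]]]

10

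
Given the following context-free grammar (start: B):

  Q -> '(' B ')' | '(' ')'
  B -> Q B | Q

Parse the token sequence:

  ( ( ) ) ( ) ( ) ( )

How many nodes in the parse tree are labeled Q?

5

[B [Q ( [B [Q ( )]] )] [B [Q ( )] [B [Q ( )] [B [Q ( )]]]]]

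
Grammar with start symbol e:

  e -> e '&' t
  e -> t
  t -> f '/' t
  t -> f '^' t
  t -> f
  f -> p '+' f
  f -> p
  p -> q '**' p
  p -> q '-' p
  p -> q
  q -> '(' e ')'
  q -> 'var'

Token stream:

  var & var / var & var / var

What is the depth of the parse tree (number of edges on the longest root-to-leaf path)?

7

[e [e [e [t [f [p [q var]]]]] & [t [f [p [q var]]] / [t [f [p [q var]]]]]] & [t [f [p [q var]]] / [t [f [p [q var]]]]]]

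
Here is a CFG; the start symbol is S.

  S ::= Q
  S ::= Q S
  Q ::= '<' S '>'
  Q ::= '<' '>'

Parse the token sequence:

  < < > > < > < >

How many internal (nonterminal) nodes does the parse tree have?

[S [Q < [S [Q < >]] >] [S [Q < >] [S [Q < >]]]]

8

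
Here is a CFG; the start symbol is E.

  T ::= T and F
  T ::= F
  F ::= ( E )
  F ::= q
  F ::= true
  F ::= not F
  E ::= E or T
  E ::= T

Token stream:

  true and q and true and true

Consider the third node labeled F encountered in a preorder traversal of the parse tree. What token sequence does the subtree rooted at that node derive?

[E [T [T [T [T [F true]] and [F q]] and [F true]] and [F true]]]

true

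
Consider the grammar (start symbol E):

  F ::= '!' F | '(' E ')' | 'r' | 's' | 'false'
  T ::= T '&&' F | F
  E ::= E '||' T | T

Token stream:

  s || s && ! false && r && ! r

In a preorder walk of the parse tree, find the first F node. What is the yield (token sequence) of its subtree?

s

[E [E [T [F s]]] || [T [T [T [T [F s]] && [F ! [F false]]] && [F r]] && [F ! [F r]]]]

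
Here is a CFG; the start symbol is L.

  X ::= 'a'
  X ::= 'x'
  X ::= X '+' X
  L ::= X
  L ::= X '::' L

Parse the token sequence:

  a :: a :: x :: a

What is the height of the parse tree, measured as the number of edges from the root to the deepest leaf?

[L [X a] :: [L [X a] :: [L [X x] :: [L [X a]]]]]

5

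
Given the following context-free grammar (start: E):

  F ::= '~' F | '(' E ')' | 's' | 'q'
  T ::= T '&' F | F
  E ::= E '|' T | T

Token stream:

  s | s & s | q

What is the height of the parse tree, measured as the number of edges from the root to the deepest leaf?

5

[E [E [E [T [F s]]] | [T [T [F s]] & [F s]]] | [T [F q]]]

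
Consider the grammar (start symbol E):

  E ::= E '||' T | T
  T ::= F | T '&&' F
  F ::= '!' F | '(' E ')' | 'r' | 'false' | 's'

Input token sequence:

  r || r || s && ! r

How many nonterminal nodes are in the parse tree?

12

[E [E [E [T [F r]]] || [T [F r]]] || [T [T [F s]] && [F ! [F r]]]]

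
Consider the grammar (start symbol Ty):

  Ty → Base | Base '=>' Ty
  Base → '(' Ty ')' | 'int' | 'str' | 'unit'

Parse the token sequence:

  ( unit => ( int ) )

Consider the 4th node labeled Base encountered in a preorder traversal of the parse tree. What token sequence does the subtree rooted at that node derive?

[Ty [Base ( [Ty [Base unit] => [Ty [Base ( [Ty [Base int]] )]]] )]]

int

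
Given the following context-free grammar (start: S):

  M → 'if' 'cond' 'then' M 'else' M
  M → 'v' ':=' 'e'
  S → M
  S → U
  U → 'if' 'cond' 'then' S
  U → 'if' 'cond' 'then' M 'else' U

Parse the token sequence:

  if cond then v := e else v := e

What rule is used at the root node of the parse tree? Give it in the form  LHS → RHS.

[S [M if cond then [M v := e] else [M v := e]]]

S → M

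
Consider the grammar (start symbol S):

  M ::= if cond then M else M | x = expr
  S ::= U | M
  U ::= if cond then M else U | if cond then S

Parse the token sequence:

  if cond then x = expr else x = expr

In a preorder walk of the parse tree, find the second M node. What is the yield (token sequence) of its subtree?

x = expr

[S [M if cond then [M x = expr] else [M x = expr]]]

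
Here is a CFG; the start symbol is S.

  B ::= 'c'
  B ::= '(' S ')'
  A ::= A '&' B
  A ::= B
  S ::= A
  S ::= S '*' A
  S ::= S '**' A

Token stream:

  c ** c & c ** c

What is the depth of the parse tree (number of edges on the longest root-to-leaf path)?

[S [S [S [A [B c]]] ** [A [A [B c]] & [B c]]] ** [A [B c]]]

5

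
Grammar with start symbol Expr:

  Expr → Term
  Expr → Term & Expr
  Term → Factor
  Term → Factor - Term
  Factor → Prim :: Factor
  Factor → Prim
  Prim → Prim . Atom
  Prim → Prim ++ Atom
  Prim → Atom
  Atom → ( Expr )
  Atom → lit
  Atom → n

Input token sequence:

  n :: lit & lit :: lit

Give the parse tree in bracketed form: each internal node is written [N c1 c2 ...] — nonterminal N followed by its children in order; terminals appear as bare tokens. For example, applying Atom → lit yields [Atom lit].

Expr
Term & Expr
Factor & Expr
Prim :: Factor & Expr
Atom :: Factor & Expr
n :: Factor & Expr
n :: Prim & Expr
n :: Atom & Expr
n :: lit & Expr
n :: lit & Term
n :: lit & Factor
n :: lit & Prim :: Factor
n :: lit & Atom :: Factor
n :: lit & lit :: Factor
n :: lit & lit :: Prim
n :: lit & lit :: Atom
n :: lit & lit :: lit

[Expr [Term [Factor [Prim [Atom n]] :: [Factor [Prim [Atom lit]]]]] & [Expr [Term [Factor [Prim [Atom lit]] :: [Factor [Prim [Atom lit]]]]]]]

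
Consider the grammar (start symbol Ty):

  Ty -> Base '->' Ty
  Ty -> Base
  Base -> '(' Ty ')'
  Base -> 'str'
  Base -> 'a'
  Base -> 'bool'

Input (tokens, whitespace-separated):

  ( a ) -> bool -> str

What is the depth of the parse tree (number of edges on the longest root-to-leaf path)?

[Ty [Base ( [Ty [Base a]] )] -> [Ty [Base bool] -> [Ty [Base str]]]]

4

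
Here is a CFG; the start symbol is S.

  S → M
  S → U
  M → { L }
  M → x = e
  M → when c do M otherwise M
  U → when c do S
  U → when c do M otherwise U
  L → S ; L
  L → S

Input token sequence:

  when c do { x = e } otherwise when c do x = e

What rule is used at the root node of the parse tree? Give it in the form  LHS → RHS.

S → U

[S [U when c do [M { [L [S [M x = e]]] }] otherwise [U when c do [S [M x = e]]]]]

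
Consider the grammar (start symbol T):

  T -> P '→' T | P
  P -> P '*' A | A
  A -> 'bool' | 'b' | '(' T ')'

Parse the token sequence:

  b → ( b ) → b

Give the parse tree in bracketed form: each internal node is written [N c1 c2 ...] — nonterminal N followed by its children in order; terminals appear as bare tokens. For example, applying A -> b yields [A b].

T
P → T
A → T
b → T
b → P → T
b → A → T
b → ( T ) → T
b → ( P ) → T
b → ( A ) → T
b → ( b ) → T
b → ( b ) → P
b → ( b ) → A
b → ( b ) → b

[T [P [A b]] → [T [P [A ( [T [P [A b]]] )]] → [T [P [A b]]]]]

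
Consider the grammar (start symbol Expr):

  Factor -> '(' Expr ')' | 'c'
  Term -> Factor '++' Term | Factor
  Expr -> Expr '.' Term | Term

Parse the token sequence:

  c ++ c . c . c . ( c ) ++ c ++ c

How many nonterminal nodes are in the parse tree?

[Expr [Expr [Expr [Expr [Term [Factor c] ++ [Term [Factor c]]]] . [Term [Factor c]]] . [Term [Factor c]]] . [Term [Factor ( [Expr [Term [Factor c]]] )] ++ [Term [Factor c] ++ [Term [Factor c]]]]]

21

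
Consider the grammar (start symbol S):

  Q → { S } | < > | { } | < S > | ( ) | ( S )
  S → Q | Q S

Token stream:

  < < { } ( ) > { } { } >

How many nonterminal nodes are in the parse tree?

12

[S [Q < [S [Q < [S [Q { }] [S [Q ( )]]] >] [S [Q { }] [S [Q { }]]]] >]]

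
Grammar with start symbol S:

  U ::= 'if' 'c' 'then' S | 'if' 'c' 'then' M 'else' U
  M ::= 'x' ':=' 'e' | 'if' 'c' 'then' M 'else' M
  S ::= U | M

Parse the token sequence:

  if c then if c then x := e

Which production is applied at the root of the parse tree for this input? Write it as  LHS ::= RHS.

[S [U if c then [S [U if c then [S [M x := e]]]]]]

S ::= U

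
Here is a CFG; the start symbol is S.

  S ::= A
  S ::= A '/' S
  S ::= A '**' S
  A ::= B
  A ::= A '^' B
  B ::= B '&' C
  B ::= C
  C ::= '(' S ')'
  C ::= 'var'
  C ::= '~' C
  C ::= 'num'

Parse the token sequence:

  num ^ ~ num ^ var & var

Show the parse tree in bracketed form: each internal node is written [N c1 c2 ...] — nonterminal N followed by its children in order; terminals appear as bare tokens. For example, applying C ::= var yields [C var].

[S [A [A [A [B [C num]]] ^ [B [C ~ [C num]]]] ^ [B [B [C var]] & [C var]]]]

S
A
A ^ B
A ^ B ^ B
B ^ B ^ B
C ^ B ^ B
num ^ B ^ B
num ^ C ^ B
num ^ ~ C ^ B
num ^ ~ num ^ B
num ^ ~ num ^ B & C
num ^ ~ num ^ C & C
num ^ ~ num ^ var & C
num ^ ~ num ^ var & var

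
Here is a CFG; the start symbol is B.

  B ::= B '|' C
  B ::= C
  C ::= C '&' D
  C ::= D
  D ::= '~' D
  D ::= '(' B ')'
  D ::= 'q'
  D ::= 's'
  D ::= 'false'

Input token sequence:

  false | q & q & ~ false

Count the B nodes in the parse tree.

2

[B [B [C [D false]]] | [C [C [C [D q]] & [D q]] & [D ~ [D false]]]]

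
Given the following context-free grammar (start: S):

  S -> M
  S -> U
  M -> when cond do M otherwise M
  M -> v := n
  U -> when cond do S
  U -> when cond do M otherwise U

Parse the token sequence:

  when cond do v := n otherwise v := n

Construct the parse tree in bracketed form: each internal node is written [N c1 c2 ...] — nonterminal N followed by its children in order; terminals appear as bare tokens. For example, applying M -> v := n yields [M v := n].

[S [M when cond do [M v := n] otherwise [M v := n]]]

S
M
when cond do M otherwise M
when cond do v := n otherwise M
when cond do v := n otherwise v := n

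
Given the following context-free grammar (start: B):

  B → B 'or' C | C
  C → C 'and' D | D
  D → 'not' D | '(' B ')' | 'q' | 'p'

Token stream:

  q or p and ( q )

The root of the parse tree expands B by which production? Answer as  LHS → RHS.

B → B 'or' C

[B [B [C [D q]]] or [C [C [D p]] and [D ( [B [C [D q]]] )]]]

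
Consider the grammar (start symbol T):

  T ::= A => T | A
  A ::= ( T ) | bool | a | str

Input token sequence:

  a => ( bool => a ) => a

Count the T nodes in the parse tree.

[T [A a] => [T [A ( [T [A bool] => [T [A a]]] )] => [T [A a]]]]

5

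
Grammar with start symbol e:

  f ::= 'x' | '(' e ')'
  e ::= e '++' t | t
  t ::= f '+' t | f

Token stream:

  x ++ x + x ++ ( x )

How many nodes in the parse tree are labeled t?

[e [e [e [t [f x]]] ++ [t [f x] + [t [f x]]]] ++ [t [f ( [e [t [f x]]] )]]]

5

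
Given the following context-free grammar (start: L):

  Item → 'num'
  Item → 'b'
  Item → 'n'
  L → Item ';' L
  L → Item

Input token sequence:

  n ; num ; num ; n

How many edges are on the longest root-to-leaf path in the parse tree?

[L [Item n] ; [L [Item num] ; [L [Item num] ; [L [Item n]]]]]

5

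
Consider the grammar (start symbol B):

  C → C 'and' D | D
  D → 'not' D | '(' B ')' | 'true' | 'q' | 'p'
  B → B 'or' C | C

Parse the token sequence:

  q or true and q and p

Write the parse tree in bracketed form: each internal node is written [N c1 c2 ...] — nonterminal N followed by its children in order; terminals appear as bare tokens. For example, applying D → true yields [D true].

B
B or C
C or C
D or C
q or C
q or C and D
q or C and D and D
q or D and D and D
q or true and D and D
q or true and q and D
q or true and q and p

[B [B [C [D q]]] or [C [C [C [D true]] and [D q]] and [D p]]]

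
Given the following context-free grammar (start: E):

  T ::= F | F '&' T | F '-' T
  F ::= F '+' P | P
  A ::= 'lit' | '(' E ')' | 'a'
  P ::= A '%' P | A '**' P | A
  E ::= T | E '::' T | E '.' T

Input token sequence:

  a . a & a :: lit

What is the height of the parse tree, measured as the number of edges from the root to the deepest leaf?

7

[E [E [E [T [F [P [A a]]]]] . [T [F [P [A a]]] & [T [F [P [A a]]]]]] :: [T [F [P [A lit]]]]]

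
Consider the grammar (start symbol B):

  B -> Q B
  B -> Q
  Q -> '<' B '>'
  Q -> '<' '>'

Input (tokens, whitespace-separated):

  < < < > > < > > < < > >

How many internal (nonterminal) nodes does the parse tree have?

12

[B [Q < [B [Q < [B [Q < >]] >] [B [Q < >]]] >] [B [Q < [B [Q < >]] >]]]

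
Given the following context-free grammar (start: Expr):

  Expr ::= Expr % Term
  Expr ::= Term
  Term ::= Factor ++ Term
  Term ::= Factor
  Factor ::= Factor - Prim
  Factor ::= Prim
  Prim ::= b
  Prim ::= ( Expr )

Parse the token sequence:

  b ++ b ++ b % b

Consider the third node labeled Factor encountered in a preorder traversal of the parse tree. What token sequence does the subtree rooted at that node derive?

b

[Expr [Expr [Term [Factor [Prim b]] ++ [Term [Factor [Prim b]] ++ [Term [Factor [Prim b]]]]]] % [Term [Factor [Prim b]]]]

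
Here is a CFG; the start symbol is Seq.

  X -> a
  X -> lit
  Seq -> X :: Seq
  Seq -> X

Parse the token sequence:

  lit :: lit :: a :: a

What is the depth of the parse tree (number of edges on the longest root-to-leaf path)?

5

[Seq [X lit] :: [Seq [X lit] :: [Seq [X a] :: [Seq [X a]]]]]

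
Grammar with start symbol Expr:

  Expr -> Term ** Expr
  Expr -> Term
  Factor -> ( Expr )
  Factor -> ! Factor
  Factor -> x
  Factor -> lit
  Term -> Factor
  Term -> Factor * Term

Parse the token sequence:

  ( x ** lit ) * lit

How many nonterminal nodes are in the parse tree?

[Expr [Term [Factor ( [Expr [Term [Factor x]] ** [Expr [Term [Factor lit]]]] )] * [Term [Factor lit]]]]

11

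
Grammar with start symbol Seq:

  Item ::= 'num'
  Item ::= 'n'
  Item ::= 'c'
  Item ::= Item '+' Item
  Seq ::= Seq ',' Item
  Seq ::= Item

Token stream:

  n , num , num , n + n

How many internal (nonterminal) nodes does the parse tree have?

[Seq [Seq [Seq [Seq [Item n]] , [Item num]] , [Item num]] , [Item [Item n] + [Item n]]]

10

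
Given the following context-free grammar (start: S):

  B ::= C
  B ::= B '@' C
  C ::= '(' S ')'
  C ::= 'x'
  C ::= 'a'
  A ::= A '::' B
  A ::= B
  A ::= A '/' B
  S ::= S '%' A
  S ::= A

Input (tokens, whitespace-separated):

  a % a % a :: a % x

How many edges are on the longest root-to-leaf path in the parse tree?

[S [S [S [S [A [B [C a]]]] % [A [B [C a]]]] % [A [A [B [C a]]] :: [B [C a]]]] % [A [B [C x]]]]

7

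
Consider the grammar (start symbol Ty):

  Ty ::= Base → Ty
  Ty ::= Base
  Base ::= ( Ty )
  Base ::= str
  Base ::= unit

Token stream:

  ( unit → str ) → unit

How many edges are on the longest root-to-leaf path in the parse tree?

5

[Ty [Base ( [Ty [Base unit] → [Ty [Base str]]] )] → [Ty [Base unit]]]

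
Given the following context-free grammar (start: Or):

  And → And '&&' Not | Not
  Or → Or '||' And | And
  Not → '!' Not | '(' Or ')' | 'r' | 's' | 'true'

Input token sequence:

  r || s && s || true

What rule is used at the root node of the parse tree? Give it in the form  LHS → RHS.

Or → Or '||' And

[Or [Or [Or [And [Not r]]] || [And [And [Not s]] && [Not s]]] || [And [Not true]]]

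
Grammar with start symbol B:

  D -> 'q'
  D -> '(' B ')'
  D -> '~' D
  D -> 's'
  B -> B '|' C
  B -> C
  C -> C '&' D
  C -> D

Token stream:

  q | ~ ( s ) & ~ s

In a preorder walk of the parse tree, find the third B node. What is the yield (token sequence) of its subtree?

[B [B [C [D q]]] | [C [C [D ~ [D ( [B [C [D s]]] )]]] & [D ~ [D s]]]]

s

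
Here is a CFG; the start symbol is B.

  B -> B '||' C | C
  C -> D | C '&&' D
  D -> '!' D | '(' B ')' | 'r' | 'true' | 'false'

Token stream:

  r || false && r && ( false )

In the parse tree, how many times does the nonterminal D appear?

5

[B [B [C [D r]]] || [C [C [C [D false]] && [D r]] && [D ( [B [C [D false]]] )]]]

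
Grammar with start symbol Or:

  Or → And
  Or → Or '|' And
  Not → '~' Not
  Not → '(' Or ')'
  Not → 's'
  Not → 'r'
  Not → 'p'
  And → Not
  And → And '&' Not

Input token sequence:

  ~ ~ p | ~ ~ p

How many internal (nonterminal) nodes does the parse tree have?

10

[Or [Or [And [Not ~ [Not ~ [Not p]]]]] | [And [Not ~ [Not ~ [Not p]]]]]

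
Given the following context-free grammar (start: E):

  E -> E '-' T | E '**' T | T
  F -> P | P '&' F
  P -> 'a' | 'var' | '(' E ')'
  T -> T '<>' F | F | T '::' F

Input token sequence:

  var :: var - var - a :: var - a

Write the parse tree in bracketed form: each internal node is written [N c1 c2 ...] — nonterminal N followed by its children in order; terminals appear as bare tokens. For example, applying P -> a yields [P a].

E
E - T
E - T - T
E - T - T - T
T - T - T - T
T :: F - T - T - T
F :: F - T - T - T
P :: F - T - T - T
var :: F - T - T - T
var :: P - T - T - T
var :: var - T - T - T
var :: var - F - T - T
var :: var - P - T - T
var :: var - var - T - T
var :: var - var - T :: F - T
var :: var - var - F :: F - T
var :: var - var - P :: F - T
var :: var - var - a :: F - T
var :: var - var - a :: P - T
var :: var - var - a :: var - T
var :: var - var - a :: var - F
var :: var - var - a :: var - P
var :: var - var - a :: var - a

[E [E [E [E [T [T [F [P var]]] :: [F [P var]]]] - [T [F [P var]]]] - [T [T [F [P a]]] :: [F [P var]]]] - [T [F [P a]]]]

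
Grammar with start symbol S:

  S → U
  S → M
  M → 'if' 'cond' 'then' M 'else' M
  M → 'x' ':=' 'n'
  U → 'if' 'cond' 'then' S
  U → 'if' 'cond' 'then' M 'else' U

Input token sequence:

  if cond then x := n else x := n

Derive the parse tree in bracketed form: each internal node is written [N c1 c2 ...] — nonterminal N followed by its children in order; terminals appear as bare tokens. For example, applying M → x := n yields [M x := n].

S
M
if cond then M else M
if cond then x := n else M
if cond then x := n else x := n

[S [M if cond then [M x := n] else [M x := n]]]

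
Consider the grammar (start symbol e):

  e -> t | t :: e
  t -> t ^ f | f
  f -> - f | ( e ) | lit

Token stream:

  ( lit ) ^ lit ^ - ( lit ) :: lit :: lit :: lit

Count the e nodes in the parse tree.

[e [t [t [t [f ( [e [t [f lit]]] )]] ^ [f lit]] ^ [f - [f ( [e [t [f lit]]] )]]] :: [e [t [f lit]] :: [e [t [f lit]] :: [e [t [f lit]]]]]]

6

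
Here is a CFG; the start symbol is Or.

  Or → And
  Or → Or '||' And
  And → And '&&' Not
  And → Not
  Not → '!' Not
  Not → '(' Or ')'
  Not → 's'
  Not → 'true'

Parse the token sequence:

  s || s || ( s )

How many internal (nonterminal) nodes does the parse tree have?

12

[Or [Or [Or [And [Not s]]] || [And [Not s]]] || [And [Not ( [Or [And [Not s]]] )]]]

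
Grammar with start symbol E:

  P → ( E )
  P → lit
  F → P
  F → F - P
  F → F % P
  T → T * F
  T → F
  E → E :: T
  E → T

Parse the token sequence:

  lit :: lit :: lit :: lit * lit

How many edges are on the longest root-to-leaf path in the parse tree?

7

[E [E [E [E [T [F [P lit]]]] :: [T [F [P lit]]]] :: [T [F [P lit]]]] :: [T [T [F [P lit]]] * [F [P lit]]]]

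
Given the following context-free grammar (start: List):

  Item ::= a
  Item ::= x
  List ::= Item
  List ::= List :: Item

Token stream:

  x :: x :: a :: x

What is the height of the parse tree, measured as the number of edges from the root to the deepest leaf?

5

[List [List [List [List [Item x]] :: [Item x]] :: [Item a]] :: [Item x]]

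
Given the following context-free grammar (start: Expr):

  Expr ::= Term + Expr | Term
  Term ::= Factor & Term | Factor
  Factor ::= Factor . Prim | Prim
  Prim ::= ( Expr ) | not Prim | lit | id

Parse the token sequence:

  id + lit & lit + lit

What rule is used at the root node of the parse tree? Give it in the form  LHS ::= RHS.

[Expr [Term [Factor [Prim id]]] + [Expr [Term [Factor [Prim lit]] & [Term [Factor [Prim lit]]]] + [Expr [Term [Factor [Prim lit]]]]]]

Expr ::= Term + Expr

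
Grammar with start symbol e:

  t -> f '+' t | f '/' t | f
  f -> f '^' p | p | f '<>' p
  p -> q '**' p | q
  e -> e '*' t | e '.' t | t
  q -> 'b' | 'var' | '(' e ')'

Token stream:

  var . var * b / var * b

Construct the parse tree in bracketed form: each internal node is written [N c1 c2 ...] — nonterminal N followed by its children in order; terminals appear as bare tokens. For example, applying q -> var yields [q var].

[e [e [e [e [t [f [p [q var]]]]] . [t [f [p [q var]]]]] * [t [f [p [q b]]] / [t [f [p [q var]]]]]] * [t [f [p [q b]]]]]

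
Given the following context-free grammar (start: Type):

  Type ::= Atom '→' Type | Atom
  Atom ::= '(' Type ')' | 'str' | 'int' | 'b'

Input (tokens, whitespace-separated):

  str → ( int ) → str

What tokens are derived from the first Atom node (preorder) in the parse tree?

[Type [Atom str] → [Type [Atom ( [Type [Atom int]] )] → [Type [Atom str]]]]

str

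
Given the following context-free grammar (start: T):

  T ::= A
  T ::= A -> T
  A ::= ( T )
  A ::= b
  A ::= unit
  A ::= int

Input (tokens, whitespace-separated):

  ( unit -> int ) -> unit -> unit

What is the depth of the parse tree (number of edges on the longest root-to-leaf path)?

5

[T [A ( [T [A unit] -> [T [A int]]] )] -> [T [A unit] -> [T [A unit]]]]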